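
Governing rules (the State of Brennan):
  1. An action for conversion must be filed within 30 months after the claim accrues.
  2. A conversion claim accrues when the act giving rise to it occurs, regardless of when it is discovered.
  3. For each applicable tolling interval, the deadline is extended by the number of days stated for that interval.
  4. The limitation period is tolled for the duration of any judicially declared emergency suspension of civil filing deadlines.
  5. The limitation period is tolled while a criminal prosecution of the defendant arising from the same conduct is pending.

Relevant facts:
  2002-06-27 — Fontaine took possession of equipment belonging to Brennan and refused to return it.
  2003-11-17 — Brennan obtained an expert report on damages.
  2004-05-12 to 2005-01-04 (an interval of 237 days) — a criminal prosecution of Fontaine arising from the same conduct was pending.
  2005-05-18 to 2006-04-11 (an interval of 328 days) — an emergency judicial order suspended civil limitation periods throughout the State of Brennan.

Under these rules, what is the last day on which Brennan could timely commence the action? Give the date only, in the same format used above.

The limitation period began to run on 2002-06-27.
Adding the 30 months base period to 2002-06-27 gives a deadline of 2004-12-27, before any tolling.
Because the pending criminal prosecution ran from 2004-05-12 to 2005-01-04, the deadline is extended by 237 days to 2005-08-21.
The period was tolled for 328 days by the emergency suspension of filing deadlines (2005-05-18 to 2006-04-11), pushing the deadline to 2006-07-15.
Nothing else in the chronology tolls or restarts the period.

2006-07-15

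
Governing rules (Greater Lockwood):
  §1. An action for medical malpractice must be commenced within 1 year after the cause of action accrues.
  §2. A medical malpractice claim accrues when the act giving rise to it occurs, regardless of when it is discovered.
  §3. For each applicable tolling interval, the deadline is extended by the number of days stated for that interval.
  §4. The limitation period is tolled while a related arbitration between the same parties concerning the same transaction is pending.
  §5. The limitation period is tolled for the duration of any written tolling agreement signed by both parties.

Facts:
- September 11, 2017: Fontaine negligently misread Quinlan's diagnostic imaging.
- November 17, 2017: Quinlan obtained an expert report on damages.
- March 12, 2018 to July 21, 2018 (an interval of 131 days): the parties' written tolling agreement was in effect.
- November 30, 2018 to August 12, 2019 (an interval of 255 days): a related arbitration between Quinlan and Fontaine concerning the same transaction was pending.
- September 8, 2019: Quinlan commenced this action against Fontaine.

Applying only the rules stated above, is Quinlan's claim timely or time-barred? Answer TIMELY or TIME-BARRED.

TIMELY

The claim accrued on September 11, 2017, when the wrongful act occurred.
1 year from September 11, 2017 is September 11, 2018.
The period was tolled for 131 days by the written tolling agreement (March 12, 2018 to July 21, 2018), pushing the deadline to January 20, 2019.
Because the pending related arbitration ran from November 30, 2018 to August 12, 2019, the deadline is extended by 255 days to October 2, 2019.
The other events in the timeline have no effect on the limitation period under the stated rules.
The September 8, 2019 filing precedes the October 2, 2019 deadline; the claim is timely.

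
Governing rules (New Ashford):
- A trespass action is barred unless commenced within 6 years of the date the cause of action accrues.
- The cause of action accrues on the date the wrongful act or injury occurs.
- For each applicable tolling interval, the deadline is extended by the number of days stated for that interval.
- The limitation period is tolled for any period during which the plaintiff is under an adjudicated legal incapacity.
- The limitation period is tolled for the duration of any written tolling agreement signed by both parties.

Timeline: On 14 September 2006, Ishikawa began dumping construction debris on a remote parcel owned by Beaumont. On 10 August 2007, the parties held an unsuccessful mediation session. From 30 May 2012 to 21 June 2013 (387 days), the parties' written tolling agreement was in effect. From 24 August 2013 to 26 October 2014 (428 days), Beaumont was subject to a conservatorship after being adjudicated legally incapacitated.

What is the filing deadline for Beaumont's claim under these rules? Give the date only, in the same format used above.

8 December 2014

The limitation period began to run on 14 September 2006.
The untolled deadline — 6 years after 14 September 2006 — is 14 September 2012.
Because the written tolling agreement ran from 30 May 2012 to 21 June 2013, the deadline is extended by 387 days to 6 October 2013.
The period was tolled for 428 days by the plaintiff's legal incapacity (24 August 2013 to 26 October 2014), pushing the deadline to 8 December 2014.
None of the other events listed affects the running of the period under the stated rules.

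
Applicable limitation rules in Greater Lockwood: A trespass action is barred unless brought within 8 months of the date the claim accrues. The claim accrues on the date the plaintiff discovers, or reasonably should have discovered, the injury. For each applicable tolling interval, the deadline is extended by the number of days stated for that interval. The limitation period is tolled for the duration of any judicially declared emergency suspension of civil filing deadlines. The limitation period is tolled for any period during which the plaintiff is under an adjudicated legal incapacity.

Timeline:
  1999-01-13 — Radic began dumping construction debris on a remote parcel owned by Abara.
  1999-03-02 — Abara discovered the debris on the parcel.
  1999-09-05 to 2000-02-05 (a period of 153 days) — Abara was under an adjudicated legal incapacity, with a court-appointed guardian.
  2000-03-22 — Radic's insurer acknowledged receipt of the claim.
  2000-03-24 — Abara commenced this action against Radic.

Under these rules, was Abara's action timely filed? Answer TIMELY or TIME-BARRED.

TIMELY

Accrual is tied to discovery, so the period began on 1999-03-02 rather than on 1999-01-13 when the act occurred.
8 months from 1999-03-02 is 1999-11-02.
The period was tolled for 153 days by the plaintiff's legal incapacity (1999-09-05 to 2000-02-05), pushing the deadline to 2000-04-03.
None of the other events listed affects the running of the period under the stated rules.
Abara filed on 2000-03-24, before the 2000-04-03 deadline, so the action is timely.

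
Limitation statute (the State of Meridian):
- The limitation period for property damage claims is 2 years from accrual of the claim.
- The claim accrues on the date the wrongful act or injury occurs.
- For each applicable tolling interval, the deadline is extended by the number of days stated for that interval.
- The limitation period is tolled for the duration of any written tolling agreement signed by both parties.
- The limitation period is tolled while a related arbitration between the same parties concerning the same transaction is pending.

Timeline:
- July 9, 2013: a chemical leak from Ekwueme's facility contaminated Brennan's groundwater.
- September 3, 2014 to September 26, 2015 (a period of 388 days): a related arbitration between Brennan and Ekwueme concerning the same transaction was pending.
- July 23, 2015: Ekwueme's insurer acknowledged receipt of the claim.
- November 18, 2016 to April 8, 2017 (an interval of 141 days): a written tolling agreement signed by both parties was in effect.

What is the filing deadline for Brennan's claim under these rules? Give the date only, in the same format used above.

July 31, 2016

The claim accrued on July 9, 2013, when the wrongful act occurred.
Adding the 2 years base period to July 9, 2013 gives a deadline of July 9, 2015, before any tolling.
The period was tolled for 388 days by the pending related arbitration (September 3, 2014 to September 26, 2015), pushing the deadline to July 31, 2016.
By the time the written tolling agreement began on November 18, 2016, the limitation period had already expired on July 31, 2016; that interval cannot revive it.
None of the other events listed affects the running of the period under the stated rules.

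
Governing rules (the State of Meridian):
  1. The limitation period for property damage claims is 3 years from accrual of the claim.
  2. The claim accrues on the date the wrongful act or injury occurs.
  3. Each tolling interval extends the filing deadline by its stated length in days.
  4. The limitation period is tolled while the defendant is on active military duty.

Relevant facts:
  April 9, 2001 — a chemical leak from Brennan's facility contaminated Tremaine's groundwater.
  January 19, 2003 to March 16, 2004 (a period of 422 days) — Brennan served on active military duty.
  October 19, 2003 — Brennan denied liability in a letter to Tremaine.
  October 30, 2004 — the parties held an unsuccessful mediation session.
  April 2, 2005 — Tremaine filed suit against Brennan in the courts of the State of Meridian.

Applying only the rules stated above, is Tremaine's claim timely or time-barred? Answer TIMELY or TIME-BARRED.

The limitation period began to run on April 9, 2001.
Adding the 3 years base period to April 9, 2001 gives a deadline of April 9, 2004, before any tolling.
The defendant's active military service from January 19, 2003 to March 16, 2004 tolled the period for 422 days, extending the deadline to June 5, 2005.
None of the other events listed affects the running of the period under the stated rules.
The April 2, 2005 filing precedes the June 5, 2005 deadline; the claim is timely.

TIMELY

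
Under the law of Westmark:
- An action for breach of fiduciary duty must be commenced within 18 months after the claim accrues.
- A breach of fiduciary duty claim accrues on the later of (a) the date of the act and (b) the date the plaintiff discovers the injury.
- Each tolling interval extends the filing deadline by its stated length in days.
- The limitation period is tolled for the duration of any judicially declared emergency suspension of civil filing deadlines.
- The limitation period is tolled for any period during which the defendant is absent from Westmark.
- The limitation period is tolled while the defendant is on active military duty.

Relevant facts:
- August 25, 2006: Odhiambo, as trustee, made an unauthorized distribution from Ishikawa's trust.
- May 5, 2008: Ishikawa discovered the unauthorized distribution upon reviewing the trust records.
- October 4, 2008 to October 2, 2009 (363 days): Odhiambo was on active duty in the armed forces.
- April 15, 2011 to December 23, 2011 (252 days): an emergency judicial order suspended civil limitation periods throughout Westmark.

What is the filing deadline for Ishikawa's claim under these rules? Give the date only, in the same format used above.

Taking the later of the act (August 25, 2006) and discovery (May 5, 2008), the claim accrued on May 5, 2008.
18 months from May 5, 2008 is November 5, 2009.
The period was tolled for 363 days by the defendant's active military service (October 4, 2008 to October 2, 2009), pushing the deadline to November 3, 2010.
The emergency suspension of filing deadlines from April 15, 2011 to December 23, 2011 began after the period had already run on November 3, 2010, so it has no tolling effect.

November 3, 2010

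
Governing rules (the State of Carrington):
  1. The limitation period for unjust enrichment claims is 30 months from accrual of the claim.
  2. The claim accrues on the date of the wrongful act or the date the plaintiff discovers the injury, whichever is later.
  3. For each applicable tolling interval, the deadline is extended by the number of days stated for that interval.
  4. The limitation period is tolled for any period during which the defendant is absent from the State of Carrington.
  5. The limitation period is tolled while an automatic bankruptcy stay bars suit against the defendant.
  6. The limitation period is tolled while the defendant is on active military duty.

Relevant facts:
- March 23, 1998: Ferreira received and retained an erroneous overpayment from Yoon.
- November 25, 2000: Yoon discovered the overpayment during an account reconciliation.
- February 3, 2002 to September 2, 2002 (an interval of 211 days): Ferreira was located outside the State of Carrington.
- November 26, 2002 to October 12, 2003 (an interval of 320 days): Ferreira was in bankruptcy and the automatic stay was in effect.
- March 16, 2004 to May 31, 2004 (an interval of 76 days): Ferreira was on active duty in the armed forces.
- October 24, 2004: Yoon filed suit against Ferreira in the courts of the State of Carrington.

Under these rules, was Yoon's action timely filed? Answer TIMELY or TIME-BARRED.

Because discovery on November 25, 2000 post-dates the March 23, 1998 act, accrual under the later-of rule falls on November 25, 2000.
Adding the 30 months base period to November 25, 2000 gives a deadline of May 25, 2003, before any tolling.
Because the defendant's absence from the jurisdiction ran from February 3, 2002 to September 2, 2002, the deadline is extended by 211 days to December 22, 2003.
The period was tolled for 320 days by the automatic bankruptcy stay (November 26, 2002 to October 12, 2003), pushing the deadline to November 6, 2004.
The period was tolled for 76 days by the defendant's active military service (March 16, 2004 to May 31, 2004), pushing the deadline to January 21, 2005.
Filing on October 24, 2004 beat the January 21, 2005 deadline — the action is timely.

TIMELY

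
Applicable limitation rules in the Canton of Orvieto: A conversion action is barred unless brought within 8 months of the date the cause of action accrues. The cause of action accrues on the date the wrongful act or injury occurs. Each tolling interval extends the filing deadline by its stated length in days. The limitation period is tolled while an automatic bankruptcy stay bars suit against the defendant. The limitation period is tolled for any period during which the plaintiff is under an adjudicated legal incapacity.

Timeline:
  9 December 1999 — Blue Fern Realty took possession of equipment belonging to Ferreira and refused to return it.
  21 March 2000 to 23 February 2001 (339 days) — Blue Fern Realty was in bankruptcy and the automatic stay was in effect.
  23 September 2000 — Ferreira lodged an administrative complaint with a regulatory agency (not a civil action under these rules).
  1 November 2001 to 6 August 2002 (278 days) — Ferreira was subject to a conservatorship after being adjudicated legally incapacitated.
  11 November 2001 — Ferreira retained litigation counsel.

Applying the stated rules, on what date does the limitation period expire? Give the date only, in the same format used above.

14 July 2001

The limitation period began to run on 9 December 1999.
The untolled deadline — 8 months after 9 December 1999 — is 9 August 2000.
The period was tolled for 339 days by the automatic bankruptcy stay (21 March 2000 to 23 February 2001), pushing the deadline to 14 July 2001.
The plaintiff's legal incapacity from 1 November 2001 to 6 August 2002 began after the period had already run on 14 July 2001, so it has no tolling effect.
Nothing else in the chronology tolls or restarts the period.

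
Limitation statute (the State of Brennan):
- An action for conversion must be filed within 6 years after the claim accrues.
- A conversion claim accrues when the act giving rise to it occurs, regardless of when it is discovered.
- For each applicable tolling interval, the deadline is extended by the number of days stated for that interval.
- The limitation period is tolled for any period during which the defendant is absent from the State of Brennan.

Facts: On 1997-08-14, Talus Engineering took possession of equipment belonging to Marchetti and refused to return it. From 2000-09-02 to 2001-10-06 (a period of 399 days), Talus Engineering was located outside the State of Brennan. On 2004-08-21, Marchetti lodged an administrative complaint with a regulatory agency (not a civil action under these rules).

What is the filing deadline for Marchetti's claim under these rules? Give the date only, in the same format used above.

The limitation period began to run on 1997-08-14.
Adding the 6 years base period to 1997-08-14 gives a deadline of 2003-08-14, before any tolling.
The defendant's absence from the jurisdiction from 2000-09-02 to 2001-10-06 tolled the period for 399 days, extending the deadline to 2004-09-16.
Nothing else in the chronology tolls or restarts the period.

2004-09-16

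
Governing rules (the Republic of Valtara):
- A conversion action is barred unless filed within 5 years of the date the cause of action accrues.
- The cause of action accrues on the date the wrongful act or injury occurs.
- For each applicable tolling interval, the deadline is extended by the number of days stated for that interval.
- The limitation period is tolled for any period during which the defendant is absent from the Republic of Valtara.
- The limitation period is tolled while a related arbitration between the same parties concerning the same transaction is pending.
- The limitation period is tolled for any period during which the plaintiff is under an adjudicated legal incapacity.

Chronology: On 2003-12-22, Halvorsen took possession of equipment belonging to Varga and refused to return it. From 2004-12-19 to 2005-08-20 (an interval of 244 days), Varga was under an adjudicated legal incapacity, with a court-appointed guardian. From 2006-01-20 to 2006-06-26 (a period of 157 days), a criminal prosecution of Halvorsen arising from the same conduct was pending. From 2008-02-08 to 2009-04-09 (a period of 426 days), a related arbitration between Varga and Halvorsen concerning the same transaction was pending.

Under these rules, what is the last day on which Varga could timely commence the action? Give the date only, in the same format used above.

2010-10-23

The limitation period began to run on 2003-12-22.
The untolled deadline — 5 years after 2003-12-22 — is 2008-12-22.
The plaintiff's legal incapacity from 2004-12-19 to 2005-08-20 tolled the period for 244 days, extending the deadline to 2009-08-23.
The pending related arbitration from 2008-02-08 to 2009-04-09 tolled the period for 426 days, extending the deadline to 2010-10-23.
No stated provision tolls the period for a criminal prosecution, so the interval from 2006-01-20 to 2006-06-26 has no effect on the deadline.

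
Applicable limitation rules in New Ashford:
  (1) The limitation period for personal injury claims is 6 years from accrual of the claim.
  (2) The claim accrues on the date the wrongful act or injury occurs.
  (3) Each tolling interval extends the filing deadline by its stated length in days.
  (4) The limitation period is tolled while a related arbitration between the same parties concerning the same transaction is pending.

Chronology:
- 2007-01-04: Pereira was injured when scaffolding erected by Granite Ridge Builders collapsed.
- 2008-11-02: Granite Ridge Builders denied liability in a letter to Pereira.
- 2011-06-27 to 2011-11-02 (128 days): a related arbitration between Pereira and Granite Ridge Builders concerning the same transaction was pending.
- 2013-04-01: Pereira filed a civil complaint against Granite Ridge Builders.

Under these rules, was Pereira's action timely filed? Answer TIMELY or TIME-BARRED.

TIMELY

The claim accrued on 2007-01-04, when the wrongful act occurred.
The untolled deadline — 6 years after 2007-01-04 — is 2013-01-04.
Because the pending related arbitration ran from 2011-06-27 to 2011-11-02, the deadline is extended by 128 days to 2013-05-12.
None of the other events listed affects the running of the period under the stated rules.
The 2013-04-01 filing precedes the 2013-05-12 deadline; the claim is timely.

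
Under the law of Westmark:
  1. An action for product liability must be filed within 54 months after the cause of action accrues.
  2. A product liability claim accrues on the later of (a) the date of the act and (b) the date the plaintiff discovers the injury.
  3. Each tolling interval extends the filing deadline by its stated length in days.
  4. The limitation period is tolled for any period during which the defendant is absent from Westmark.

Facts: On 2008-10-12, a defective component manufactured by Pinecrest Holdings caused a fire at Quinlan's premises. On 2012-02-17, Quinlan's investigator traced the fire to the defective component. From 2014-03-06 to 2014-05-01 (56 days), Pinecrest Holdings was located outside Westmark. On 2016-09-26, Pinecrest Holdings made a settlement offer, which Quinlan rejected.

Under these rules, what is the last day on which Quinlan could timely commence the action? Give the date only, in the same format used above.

2016-10-12

The claim accrued on 2012-02-17 — the later of the 2008-10-12 act and the 2012-02-17 discovery.
Adding the 54 months base period to 2012-02-17 gives a deadline of 2016-08-17, before any tolling.
The defendant's absence from the jurisdiction from 2014-03-06 to 2014-05-01 tolled the period for 56 days, extending the deadline to 2016-10-12.
The other events in the timeline have no effect on the limitation period under the stated rules.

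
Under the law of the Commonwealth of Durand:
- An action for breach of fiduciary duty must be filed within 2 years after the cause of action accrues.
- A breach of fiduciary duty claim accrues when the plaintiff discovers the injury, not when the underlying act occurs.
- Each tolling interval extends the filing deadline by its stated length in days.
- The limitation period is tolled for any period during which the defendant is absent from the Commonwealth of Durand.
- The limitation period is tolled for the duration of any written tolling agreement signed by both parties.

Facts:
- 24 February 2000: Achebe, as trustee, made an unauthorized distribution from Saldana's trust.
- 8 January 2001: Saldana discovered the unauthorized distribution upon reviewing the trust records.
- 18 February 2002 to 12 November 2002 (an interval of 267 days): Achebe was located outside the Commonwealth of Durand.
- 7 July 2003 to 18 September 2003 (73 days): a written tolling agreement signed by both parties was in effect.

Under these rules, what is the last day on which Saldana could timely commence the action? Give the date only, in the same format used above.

Accrual is tied to discovery, so the period began on 8 January 2001 rather than on 24 February 2000 when the act occurred.
2 years from 8 January 2001 is 8 January 2003.
Because the defendant's absence from the jurisdiction ran from 18 February 2002 to 12 November 2002, the deadline is extended by 267 days to 2 October 2003.
The written tolling agreement from 7 July 2003 to 18 September 2003 tolled the period for 73 days, extending the deadline to 14 December 2003.

14 December 2003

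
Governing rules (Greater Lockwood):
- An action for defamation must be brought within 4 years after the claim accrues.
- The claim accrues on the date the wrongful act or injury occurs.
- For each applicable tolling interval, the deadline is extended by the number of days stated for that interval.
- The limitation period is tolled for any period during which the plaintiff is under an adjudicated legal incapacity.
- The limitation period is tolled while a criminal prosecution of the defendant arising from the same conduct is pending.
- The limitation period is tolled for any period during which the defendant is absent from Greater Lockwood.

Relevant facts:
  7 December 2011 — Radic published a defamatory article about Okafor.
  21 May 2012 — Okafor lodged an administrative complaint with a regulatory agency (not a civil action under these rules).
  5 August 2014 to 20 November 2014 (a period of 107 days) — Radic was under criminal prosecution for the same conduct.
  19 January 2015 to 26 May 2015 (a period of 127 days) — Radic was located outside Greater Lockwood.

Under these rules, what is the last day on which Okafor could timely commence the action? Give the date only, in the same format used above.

The claim accrued on 7 December 2011, when the wrongful act occurred.
The untolled deadline — 4 years after 7 December 2011 — is 7 December 2015.
The pending criminal prosecution from 5 August 2014 to 20 November 2014 tolled the period for 107 days, extending the deadline to 23 March 2016.
The defendant's absence from the jurisdiction from 19 January 2015 to 26 May 2015 tolled the period for 127 days, extending the deadline to 28 July 2016.
The other events in the timeline have no effect on the limitation period under the stated rules.

28 July 2016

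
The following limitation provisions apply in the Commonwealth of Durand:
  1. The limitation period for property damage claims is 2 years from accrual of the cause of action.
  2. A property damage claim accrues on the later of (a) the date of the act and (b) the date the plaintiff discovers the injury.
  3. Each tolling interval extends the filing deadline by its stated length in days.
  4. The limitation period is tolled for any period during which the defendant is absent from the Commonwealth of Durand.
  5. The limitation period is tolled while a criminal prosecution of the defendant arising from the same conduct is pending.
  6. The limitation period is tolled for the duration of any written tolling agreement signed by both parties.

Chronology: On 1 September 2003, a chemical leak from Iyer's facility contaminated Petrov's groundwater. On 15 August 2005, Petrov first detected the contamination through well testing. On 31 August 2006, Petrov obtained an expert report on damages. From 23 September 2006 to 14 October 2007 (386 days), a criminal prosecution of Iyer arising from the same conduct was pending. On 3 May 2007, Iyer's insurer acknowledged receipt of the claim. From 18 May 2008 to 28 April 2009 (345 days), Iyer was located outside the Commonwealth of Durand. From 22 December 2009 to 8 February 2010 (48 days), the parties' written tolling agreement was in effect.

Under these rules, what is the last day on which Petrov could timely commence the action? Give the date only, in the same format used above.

15 August 2009

Taking the later of the act (1 September 2003) and discovery (15 August 2005), the claim accrued on 15 August 2005.
Adding the 2 years base period to 15 August 2005 gives a deadline of 15 August 2007, before any tolling.
Because the pending criminal prosecution ran from 23 September 2006 to 14 October 2007, the deadline is extended by 386 days to 4 September 2008.
The period was tolled for 345 days by the defendant's absence from the jurisdiction (18 May 2008 to 28 April 2009), pushing the deadline to 15 August 2009.
The written tolling agreement from 22 December 2009 to 8 February 2010 began after the period had already run on 15 August 2009, so it has no tolling effect.
None of the other events listed affects the running of the period under the stated rules.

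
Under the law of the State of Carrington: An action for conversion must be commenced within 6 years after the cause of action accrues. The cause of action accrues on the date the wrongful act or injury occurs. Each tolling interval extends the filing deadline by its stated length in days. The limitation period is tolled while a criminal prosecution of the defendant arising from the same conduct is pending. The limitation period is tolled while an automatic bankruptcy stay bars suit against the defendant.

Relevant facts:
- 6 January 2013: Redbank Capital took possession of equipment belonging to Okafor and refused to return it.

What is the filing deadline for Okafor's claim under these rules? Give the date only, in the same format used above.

6 January 2019

The claim accrued on 6 January 2013, when the wrongful act occurred.
Adding the 6 years base period to 6 January 2013 gives a deadline of 6 January 2019, before any tolling.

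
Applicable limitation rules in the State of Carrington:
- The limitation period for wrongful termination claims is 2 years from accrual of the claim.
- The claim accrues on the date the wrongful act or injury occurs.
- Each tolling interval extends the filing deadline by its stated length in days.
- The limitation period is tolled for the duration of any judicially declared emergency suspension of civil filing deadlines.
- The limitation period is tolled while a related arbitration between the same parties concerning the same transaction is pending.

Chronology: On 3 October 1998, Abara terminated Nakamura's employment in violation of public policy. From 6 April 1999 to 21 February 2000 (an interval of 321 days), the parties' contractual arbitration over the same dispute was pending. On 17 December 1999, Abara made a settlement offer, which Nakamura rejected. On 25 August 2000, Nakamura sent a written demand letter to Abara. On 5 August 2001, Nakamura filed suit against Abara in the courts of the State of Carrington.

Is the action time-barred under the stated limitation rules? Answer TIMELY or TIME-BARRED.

The claim accrued on 3 October 1998, the date of the act.
Adding the 2 years base period to 3 October 1998 gives a deadline of 3 October 2000, before any tolling.
Because the pending related arbitration ran from 6 April 1999 to 21 February 2000, the deadline is extended by 321 days to 20 August 2001.
The other events in the timeline have no effect on the limitation period under the stated rules.
Filing on 5 August 2001 beat the 20 August 2001 deadline — the action is timely.

TIMELY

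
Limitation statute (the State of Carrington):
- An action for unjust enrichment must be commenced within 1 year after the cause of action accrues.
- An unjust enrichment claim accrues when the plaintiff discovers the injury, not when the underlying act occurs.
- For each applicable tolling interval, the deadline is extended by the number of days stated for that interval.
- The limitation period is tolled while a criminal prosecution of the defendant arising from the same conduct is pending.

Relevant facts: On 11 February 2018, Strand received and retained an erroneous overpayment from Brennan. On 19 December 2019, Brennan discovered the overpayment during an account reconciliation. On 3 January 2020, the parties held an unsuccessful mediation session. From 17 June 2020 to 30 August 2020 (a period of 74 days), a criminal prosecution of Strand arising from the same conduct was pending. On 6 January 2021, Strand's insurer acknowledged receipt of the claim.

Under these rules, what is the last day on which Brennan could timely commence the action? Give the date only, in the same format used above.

Under the discovery rule, the claim accrued on 19 December 2019, when Brennan discovered the injury — not on the 11 February 2018 date of the underlying act.
1 year from 19 December 2019 is 19 December 2020.
The pending criminal prosecution from 17 June 2020 to 30 August 2020 tolled the period for 74 days, extending the deadline to 3 March 2021.
The other events in the timeline have no effect on the limitation period under the stated rules.

3 March 2021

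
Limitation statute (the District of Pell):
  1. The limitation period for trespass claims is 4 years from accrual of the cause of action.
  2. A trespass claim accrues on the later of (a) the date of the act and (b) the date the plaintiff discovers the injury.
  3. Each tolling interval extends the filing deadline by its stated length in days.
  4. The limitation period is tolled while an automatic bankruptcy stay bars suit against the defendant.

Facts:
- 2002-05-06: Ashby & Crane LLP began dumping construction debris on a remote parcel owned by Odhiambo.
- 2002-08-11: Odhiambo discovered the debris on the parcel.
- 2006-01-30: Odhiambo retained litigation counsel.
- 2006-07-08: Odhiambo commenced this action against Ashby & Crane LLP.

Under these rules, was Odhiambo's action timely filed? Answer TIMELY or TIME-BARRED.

The claim accrued on 2002-08-11 — the later of the 2002-05-06 act and the 2002-08-11 discovery.
The untolled deadline — 4 years after 2002-08-11 — is 2006-08-11.
None of the other events listed affects the running of the period under the stated rules.
The 2006-07-08 filing precedes the 2006-08-11 deadline; the claim is timely.

TIMELY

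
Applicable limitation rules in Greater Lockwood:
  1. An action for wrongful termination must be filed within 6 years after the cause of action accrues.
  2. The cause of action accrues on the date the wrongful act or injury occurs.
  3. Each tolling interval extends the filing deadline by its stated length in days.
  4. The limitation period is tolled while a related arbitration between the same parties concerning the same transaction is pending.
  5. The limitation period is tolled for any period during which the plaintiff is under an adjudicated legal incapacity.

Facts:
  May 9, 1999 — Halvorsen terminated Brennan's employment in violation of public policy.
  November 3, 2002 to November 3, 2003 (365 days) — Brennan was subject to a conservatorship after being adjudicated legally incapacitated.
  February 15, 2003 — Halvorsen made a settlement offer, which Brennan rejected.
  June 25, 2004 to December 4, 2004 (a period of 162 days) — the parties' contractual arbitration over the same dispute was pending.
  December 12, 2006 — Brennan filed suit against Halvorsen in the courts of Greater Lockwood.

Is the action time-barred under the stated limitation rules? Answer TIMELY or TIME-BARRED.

TIME-BARRED

The cause of action accrued on May 9, 1999, the date of the act.
The untolled deadline — 6 years after May 9, 1999 — is May 9, 2005.
Because the plaintiff's legal incapacity ran from November 3, 2002 to November 3, 2003, the deadline is extended by 365 days to May 9, 2006.
The pending related arbitration from June 25, 2004 to December 4, 2004 tolled the period for 162 days, extending the deadline to October 18, 2006.
None of the other events listed affects the running of the period under the stated rules.
The December 12, 2006 filing falls after the October 18, 2006 deadline; the claim is time-barred.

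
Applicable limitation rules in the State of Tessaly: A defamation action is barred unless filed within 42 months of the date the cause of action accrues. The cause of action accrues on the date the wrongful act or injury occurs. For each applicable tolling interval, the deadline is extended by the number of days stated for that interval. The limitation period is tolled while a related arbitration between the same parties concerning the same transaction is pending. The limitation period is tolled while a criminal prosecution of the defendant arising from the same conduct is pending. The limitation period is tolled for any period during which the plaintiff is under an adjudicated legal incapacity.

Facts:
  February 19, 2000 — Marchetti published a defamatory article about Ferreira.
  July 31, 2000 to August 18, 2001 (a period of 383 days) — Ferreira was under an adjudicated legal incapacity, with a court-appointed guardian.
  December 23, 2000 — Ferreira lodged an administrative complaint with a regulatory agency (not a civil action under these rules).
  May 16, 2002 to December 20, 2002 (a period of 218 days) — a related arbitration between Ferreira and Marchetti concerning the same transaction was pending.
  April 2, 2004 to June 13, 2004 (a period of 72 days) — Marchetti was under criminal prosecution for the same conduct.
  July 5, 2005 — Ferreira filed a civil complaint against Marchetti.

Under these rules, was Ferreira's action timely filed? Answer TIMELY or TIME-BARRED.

TIME-BARRED

The limitation period began to run on February 19, 2000.
42 months from February 19, 2000 is August 19, 2003.
The period was tolled for 383 days by the plaintiff's legal incapacity (July 31, 2000 to August 18, 2001), pushing the deadline to September 5, 2004.
Because the pending related arbitration ran from May 16, 2002 to December 20, 2002, the deadline is extended by 218 days to April 11, 2005.
Because the pending criminal prosecution ran from April 2, 2004 to June 13, 2004, the deadline is extended by 72 days to June 22, 2005.
None of the other events listed affects the running of the period under the stated rules.
The July 5, 2005 filing falls after the June 22, 2005 deadline; the claim is time-barred.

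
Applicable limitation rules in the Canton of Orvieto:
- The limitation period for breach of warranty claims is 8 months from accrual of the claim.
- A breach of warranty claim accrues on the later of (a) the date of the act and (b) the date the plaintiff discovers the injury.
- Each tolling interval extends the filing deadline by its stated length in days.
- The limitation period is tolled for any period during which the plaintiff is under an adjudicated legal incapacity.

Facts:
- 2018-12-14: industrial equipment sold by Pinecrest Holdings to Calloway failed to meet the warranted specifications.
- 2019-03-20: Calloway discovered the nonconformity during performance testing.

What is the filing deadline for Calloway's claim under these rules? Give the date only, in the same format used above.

Taking the later of the act (2018-12-14) and discovery (2019-03-20), the claim accrued on 2019-03-20.
8 months from 2019-03-20 is 2019-11-20.

2019-11-20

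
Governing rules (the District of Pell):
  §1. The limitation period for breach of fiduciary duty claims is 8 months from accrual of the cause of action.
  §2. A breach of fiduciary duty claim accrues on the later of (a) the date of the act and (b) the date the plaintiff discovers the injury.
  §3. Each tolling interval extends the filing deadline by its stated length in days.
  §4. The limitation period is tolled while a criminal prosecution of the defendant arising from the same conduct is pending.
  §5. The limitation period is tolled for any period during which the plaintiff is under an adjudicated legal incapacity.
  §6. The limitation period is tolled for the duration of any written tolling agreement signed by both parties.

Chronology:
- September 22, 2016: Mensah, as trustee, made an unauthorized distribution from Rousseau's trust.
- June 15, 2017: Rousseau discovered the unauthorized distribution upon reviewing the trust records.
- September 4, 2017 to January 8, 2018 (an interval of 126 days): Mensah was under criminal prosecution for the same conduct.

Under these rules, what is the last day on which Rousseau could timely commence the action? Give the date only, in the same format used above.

June 21, 2018

The claim accrued on June 15, 2017 — the later of the September 22, 2016 act and the June 15, 2017 discovery.
The untolled deadline — 8 months after June 15, 2017 — is February 15, 2018.
The pending criminal prosecution from September 4, 2017 to January 8, 2018 tolled the period for 126 days, extending the deadline to June 21, 2018.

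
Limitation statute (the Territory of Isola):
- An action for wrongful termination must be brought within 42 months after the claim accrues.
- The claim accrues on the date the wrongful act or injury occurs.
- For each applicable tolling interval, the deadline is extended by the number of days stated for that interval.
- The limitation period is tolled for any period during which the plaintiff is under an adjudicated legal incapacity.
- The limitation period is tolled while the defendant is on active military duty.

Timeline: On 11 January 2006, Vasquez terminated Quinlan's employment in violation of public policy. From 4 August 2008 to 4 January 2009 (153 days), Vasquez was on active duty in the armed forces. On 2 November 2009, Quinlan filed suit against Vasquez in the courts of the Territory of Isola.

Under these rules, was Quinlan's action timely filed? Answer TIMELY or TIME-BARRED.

TIMELY

The limitation period began to run on 11 January 2006.
Adding the 42 months base period to 11 January 2006 gives a deadline of 11 July 2009, before any tolling.
Because the defendant's active military service ran from 4 August 2008 to 4 January 2009, the deadline is extended by 153 days to 11 December 2009.
Quinlan filed on 2 November 2009, before the 11 December 2009 deadline, so the action is timely.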